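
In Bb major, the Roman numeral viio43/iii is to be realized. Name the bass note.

The applied chord viio43/iii is rooted on C#: C#-E-G-Bb.
The figure 43 means second inversion — the fifth is in the bass.

G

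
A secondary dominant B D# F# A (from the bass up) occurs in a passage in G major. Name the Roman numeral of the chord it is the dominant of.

vi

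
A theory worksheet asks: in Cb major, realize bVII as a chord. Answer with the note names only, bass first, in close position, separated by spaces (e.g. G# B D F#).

Bbb Db Fb

Scale degree 7 in Cb major is Bb; lowering it a half step gives Bbb. bVII is a major triad on the lowered seventh degree (the subtonic), borrowed from the parallel minor.
So the chord is Bbb-Db-Fb.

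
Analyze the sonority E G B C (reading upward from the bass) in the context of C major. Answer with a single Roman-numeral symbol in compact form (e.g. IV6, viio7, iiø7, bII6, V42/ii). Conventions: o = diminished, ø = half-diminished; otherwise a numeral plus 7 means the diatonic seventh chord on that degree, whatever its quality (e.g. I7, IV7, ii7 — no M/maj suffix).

Stacked in thirds the chord is C-E-G-B: a major seventh chord on C.
C is scale degree 1 in C major, and a major seventh chord on that degree is written I7.
With E in the bass the chord is in first inversion, so the figured bass is 65.

I65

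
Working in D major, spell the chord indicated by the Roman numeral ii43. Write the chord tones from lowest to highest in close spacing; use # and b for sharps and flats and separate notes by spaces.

The numeral's case and figure indicate a minor seventh chord. In D major its root, the supertonic, is E.
That chord is spelled E-G-B-D.
With the 43 figure the chord is in second inversion; from the bass B upward in close position it reads B-D-E-G.

B D E G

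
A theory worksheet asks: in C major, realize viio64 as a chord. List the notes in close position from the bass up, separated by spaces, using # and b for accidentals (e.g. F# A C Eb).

F B D

In C major, the leading tone is B, and the diatonic chord built there is a diminished triad.
Stacking thirds from B gives B-D-F.
With the 64 figure the chord is in second inversion; from the bass F upward in close position it reads F-B-D.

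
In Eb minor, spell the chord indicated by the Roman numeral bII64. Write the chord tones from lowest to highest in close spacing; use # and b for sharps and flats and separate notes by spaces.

Cb Fb Ab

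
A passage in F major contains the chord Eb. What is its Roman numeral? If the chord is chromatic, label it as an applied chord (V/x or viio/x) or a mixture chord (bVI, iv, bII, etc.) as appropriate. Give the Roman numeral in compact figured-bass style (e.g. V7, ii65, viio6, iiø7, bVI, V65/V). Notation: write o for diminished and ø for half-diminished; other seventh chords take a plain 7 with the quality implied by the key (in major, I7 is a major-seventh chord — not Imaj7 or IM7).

bVII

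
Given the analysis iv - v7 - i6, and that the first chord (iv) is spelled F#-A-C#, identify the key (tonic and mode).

iv is given as F#-A-C# — a minor triad with root F#.
If F# is scale degree 4 and the mode makes that degree carry a minor triad, the tonic is C# and the mode is minor.

C# minor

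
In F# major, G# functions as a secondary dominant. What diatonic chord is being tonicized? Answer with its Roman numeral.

V

The chord is a major triad on G#.
A dominant resolves down a perfect fifth: G# → C#. In F# major, C# is scale degree 5, i.e. V.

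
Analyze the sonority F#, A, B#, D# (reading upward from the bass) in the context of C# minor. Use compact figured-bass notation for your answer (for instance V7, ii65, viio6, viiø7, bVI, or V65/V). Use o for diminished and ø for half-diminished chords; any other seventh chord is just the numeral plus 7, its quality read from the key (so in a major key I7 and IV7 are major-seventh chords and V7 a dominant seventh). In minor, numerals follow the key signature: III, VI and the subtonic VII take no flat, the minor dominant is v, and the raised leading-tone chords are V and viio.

viio43

Stacked in thirds the chord is B#-D#-F#-A: a fully diminished seventh chord on B#.
B# is scale degree 7 in C# minor, and a fully diminished seventh chord on that degree is written viio7.
With F# in the bass the chord is in second inversion, so the figured bass is 43.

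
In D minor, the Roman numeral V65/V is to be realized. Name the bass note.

G#

The applied chord V65/V is rooted on E: E-G#-B-D.
The figure 65 means first inversion — the third is in the bass.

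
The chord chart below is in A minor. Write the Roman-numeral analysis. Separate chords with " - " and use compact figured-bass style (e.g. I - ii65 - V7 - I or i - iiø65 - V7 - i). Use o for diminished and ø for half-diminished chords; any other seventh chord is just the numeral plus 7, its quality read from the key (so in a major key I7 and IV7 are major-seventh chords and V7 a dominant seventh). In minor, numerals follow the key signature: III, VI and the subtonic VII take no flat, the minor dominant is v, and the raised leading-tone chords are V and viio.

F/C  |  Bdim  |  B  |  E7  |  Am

VI64 - iio - V/V - V7 - i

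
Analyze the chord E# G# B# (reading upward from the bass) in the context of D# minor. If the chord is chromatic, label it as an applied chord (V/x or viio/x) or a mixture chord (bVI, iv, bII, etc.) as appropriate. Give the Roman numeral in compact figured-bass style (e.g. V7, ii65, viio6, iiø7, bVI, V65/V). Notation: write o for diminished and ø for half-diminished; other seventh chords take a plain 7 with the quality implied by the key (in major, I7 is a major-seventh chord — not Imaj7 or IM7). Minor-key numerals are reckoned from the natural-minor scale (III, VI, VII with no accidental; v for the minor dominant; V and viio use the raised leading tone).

ii

The pitches E#-G#-B# form a minor triad rooted on E#.
E# is the second degree of D# minor. This is the minor supertonic, borrowed from the parallel major (the Dorian ii).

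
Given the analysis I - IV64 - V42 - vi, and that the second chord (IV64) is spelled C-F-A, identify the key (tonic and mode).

The chord F/C is a major triad rooted on F; its label is IV64.
If F is scale degree 4 and the mode makes that degree carry a major triad, the tonic is C and the mode is major.

C major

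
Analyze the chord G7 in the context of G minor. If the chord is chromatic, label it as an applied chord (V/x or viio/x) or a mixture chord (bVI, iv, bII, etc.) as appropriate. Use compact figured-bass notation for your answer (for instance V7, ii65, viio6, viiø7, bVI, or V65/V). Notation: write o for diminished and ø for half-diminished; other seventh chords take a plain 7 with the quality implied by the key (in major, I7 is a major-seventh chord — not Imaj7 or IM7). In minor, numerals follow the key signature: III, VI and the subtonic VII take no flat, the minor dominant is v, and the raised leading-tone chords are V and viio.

The pitches G-B-D-F form a dominant seventh chord rooted on G.
G is not a diatonic chord root with this quality in G minor, but it lies a perfect fifth above C (iv), so the chord functions as an applied dominant of iv.

V7/iv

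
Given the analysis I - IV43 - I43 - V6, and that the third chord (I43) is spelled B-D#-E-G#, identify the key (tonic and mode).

E major

I43 is given as B-D#-E-G# — a major seventh chord with root E.
If E is scale degree 1 and the mode makes that degree carry a major seventh chord, the tonic is E and the mode is major.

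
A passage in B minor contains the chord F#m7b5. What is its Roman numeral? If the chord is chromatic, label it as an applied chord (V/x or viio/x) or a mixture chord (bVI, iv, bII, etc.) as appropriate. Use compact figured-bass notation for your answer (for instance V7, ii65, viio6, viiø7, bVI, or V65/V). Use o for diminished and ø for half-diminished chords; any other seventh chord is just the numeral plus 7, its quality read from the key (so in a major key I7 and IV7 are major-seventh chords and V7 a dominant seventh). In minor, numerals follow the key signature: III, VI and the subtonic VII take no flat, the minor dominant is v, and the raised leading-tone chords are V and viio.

viiø7/VI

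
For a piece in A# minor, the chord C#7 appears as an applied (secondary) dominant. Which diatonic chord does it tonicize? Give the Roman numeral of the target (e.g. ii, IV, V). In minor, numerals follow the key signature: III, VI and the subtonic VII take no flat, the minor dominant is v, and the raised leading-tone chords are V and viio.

The chord is a dominant seventh chord on C#.
A dominant resolves down a perfect fifth: C# → F#. In A# minor, F# is scale degree 6, i.e. VI.

VI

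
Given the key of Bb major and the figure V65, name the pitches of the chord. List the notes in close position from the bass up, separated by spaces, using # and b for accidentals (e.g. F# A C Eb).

A C Eb F

In Bb major, scale degree 5 is F, and the diatonic chord built there is a dominant seventh chord.
Stacking thirds from F gives F-A-C-Eb.
With the 65 figure the chord is in first inversion; from the bass A upward in close position it reads A-C-Eb-F.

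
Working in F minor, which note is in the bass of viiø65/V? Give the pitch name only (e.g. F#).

The applied chord viiø65/V is rooted on B: B-D-F-A.
The figure 65 means first inversion — the third is in the bass.

D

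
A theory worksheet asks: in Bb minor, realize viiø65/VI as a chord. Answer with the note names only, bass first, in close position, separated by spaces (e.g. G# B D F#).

The slash marks an applied leading-tone chord: viio of VI. In Bb minor, VI is Gb, so the leading tone to it is F, a half step below.
Building a half-diminished seventh chord on F gives F-Ab-Cb-Eb.
The figured bass 65 indicates first inversion, placing the third (Ab) in the bass: Ab-Cb-Eb-F.

Ab Cb Eb F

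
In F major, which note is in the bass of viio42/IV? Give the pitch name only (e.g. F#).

Gb

The applied chord viio42/IV is rooted on A: A-C-Eb-Gb.
The figure 42 means third inversion — the seventh is in the bass.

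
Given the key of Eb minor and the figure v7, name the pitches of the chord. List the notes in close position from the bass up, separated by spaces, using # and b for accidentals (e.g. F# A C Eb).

Bb Db F Ab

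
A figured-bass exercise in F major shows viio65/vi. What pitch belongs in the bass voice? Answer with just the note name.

The applied chord viio65/vi is rooted on C#: C#-E-G-Bb.
The figure 65 means first inversion — the third is in the bass.

E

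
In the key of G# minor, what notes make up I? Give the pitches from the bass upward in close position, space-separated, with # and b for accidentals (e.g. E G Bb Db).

G# B# D#

I is the major tonic (Picardy third), borrowed from the parallel major. In G# minor that root is G#.
So the chord is G#-B#-D#.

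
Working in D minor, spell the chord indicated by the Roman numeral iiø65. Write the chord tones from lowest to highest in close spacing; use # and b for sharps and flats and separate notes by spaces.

G Bb D E

In D minor, the supertonic is E, and the diatonic chord built there is a half-diminished seventh chord.
Stacking thirds from E gives E-G-Bb-D.
The figured bass 65 indicates first inversion, placing the third (G) in the bass: G-Bb-D-E.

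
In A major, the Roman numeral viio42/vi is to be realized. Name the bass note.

D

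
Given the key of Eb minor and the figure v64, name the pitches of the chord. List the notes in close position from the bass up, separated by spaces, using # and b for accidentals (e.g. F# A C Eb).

F Bb Db

The numeral's case and figure indicate a minor triad. In Eb minor its root, the fifth degree, is Bb.
That chord is spelled Bb-Db-F.
The figured bass 64 indicates second inversion, placing the fifth (F) in the bass: F-Bb-Db.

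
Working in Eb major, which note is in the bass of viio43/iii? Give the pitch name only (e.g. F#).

The applied chord viio43/iii is rooted on F#: F#-A-C-Eb.
The figure 43 means second inversion — the fifth is in the bass.

C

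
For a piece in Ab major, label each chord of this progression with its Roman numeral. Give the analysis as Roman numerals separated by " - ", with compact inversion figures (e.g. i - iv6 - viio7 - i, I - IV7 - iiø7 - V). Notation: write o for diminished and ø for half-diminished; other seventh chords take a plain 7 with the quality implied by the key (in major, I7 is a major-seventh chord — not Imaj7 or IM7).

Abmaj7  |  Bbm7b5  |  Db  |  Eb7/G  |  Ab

I7 - iiø7 - IV - V65 - I

Abmaj7 has root Ab, degree 1 in Ab major, so I7.
Bbm7b5 is non-diatonic — iiø7, a mixture chord from Ab minor.
Db: major triad on Db = scale degree 4 → IV.
Eb7/G: root Eb is the dominant; dominant seventh chord there is V65.
Ab has root Ab, degree 1 in Ab major, so I.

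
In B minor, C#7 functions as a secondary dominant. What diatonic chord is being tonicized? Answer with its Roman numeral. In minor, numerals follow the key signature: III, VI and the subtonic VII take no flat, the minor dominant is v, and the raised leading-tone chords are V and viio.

V

The chord is a dominant seventh chord on C#.
A dominant resolves down a perfect fifth: C# → F#. In B minor, F# is scale degree 5, i.e. V.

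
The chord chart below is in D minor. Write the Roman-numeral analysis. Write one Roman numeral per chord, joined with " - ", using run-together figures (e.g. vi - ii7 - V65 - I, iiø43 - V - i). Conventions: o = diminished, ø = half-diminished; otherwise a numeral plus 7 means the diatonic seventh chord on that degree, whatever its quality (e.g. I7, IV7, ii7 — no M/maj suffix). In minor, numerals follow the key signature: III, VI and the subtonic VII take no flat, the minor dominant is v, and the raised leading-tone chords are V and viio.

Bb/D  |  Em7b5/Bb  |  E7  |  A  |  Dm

VI6 - iiø43 - V7/V - V - i

Bb/D has root Bb, degree 6 in D minor, so VI6.
Em7b5/Bb: half-diminished seventh chord on E = scale degree 2 → iiø43.
E7: a dominant seventh chord on E, the applied dominant of V → V7/V.
A has root A, degree 5 in D minor, so V.
Dm: root D is the tonic; minor triad there is i.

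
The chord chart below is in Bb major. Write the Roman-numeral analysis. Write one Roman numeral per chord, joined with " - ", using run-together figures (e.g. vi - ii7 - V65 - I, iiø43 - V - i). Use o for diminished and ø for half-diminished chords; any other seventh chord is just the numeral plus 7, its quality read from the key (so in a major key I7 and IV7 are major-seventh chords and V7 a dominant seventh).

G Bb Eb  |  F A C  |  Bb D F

G-Bb-Eb: root Eb is the subdominant; major triad there is IV6.
F-A-C has root F, degree 5 in Bb major, so V.
Bb-D-F: root Bb is the tonic; major triad there is I.

IV6 - V - I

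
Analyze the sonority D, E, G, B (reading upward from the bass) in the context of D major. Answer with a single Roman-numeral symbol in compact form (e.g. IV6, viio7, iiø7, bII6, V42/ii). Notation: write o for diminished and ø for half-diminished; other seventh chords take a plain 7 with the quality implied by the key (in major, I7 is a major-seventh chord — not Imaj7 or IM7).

ii42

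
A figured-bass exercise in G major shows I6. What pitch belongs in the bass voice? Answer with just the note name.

I in G major has root G; the chord is G-B-D.
The figure 6 means first inversion — the third is in the bass.

B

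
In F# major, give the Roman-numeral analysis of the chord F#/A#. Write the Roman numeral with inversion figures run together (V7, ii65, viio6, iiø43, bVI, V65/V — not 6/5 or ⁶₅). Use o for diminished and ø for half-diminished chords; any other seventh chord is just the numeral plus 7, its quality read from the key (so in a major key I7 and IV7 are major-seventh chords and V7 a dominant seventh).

I6

Stacked in thirds the chord is F#-A#-C#: a major triad on F#.
In F# major, F# is the tonic; the diatonic major triad there is I.
With A# in the bass the chord is in first inversion, so the figured bass is 6.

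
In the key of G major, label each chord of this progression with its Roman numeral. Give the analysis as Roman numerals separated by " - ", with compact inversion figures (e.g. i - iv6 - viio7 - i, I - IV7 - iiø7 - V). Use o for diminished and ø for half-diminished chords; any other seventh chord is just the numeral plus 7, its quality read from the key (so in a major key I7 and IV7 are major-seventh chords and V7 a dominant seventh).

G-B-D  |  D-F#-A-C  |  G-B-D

I - V7 - I

G-B-D: root G is the tonic; major triad there is I.
D-F#-A-C has root D, degree 5 in G major, so V7.
G-B-D: root G is the tonic; major triad there is I.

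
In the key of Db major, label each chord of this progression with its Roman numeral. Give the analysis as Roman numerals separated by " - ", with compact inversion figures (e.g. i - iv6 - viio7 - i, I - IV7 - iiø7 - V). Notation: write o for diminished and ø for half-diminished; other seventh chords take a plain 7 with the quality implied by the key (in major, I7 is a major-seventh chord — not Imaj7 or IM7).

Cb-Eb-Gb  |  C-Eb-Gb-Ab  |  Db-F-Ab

bVII - V65 - I

Cb-Eb-Gb: major triad on Cb — chromatic; bVII (borrowed from the parallel minor).
C-Eb-Gb-Ab: dominant seventh chord on Ab = scale degree 5 → V65.
Db-F-Ab: major triad on Db = scale degree 1 → I.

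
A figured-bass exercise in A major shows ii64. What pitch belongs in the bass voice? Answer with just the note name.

ii in A major has root B; the chord is B-D-F#.
The figure 64 means second inversion — the fifth is in the bass.

F#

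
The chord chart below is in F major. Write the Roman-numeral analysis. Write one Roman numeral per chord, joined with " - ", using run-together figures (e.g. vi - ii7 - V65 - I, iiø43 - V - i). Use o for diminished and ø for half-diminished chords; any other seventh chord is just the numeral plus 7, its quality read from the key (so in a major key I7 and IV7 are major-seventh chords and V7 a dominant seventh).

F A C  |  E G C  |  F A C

F-A-C: root F is the tonic; major triad there is I.
E-G-C: root C is the dominant; major triad there is V6.
F-A-C has root F, degree 1 in F major, so I.

I - V6 - I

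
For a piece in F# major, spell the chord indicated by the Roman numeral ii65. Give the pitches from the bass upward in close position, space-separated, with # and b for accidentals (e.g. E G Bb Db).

The numeral's case and figure indicate a minor seventh chord. In F# major its root, scale degree 2, is G#.
Stacking thirds from G# gives G#-B-D#-F#.
The figured bass 65 indicates first inversion, placing the third (B) in the bass: B-D#-F#-G#.

B D# F# G#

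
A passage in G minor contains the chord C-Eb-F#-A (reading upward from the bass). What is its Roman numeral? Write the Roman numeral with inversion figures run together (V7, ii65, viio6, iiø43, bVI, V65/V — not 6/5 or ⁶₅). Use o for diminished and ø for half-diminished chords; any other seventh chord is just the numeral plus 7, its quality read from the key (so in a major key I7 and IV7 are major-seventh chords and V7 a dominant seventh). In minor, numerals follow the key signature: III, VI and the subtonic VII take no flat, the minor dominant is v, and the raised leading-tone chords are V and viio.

viio43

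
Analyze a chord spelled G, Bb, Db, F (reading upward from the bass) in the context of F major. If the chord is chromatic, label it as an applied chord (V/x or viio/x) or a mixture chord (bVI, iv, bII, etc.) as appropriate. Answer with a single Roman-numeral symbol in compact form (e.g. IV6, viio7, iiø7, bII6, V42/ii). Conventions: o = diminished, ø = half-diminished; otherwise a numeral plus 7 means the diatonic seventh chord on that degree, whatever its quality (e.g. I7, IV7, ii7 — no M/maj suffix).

iiø7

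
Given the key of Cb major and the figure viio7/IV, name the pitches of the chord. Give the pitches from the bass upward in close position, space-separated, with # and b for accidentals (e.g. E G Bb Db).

viio7/IV is a secondary leading-tone chord. The target IV is Fb in Cb major; the applied chord is rooted a semitone below, on Eb.
Building a fully diminished seventh chord on Eb gives Eb-Gb-Bbb-Dbb.

Eb Gb Bbb Dbb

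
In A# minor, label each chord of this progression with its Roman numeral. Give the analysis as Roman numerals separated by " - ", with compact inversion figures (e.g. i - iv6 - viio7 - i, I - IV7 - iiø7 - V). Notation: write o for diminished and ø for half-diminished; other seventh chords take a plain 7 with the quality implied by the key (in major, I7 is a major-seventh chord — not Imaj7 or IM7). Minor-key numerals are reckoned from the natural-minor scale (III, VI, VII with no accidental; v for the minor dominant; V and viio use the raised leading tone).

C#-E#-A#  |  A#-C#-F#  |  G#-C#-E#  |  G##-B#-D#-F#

i6 - VI6 - III64 - viio7

C#-E#-A#: minor triad on A# = scale degree 1 → i6.
A#-C#-F# has root F#, degree 6 in A# minor, so VI6.
G#-C#-E#: major triad on C# = scale degree 3 → III64.
G##-B#-D#-F# has root G##, degree 7 in A# minor, so viio7.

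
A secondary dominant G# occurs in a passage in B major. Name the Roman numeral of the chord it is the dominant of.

The chord is a major triad on G#.
A dominant resolves down a perfect fifth: G# → C#. In B major, C# is scale degree 2, i.e. ii.

ii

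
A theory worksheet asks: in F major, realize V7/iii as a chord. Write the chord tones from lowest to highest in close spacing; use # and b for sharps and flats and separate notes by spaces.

The slash means an applied dominant: we want the dominant of iii. In F major, iii is A minor, and its dominant is built on E.
Building a dominant seventh chord on E gives E-G#-B-D.

E G# B D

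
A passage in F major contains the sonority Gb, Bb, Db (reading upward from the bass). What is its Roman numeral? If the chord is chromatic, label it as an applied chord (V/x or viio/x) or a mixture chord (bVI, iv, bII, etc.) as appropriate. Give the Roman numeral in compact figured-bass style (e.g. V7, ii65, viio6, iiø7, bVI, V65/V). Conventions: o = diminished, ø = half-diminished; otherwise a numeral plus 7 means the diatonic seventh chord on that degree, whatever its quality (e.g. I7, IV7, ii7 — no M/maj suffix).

The pitches Gb-Bb-Db form a major triad rooted on Gb.
Gb is the lowered second degree of F major (diatonic 2 would be G). This is the Neapolitan chord — a major triad on the lowered second degree.

bII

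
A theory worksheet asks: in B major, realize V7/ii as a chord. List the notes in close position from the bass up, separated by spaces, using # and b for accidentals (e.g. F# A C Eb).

The slash means an applied dominant: we want the dominant of ii. In B major, ii is C# minor, and its dominant is built on G#.
Building a dominant seventh chord on G# gives G#-B#-D#-F#.

G# B# D# F#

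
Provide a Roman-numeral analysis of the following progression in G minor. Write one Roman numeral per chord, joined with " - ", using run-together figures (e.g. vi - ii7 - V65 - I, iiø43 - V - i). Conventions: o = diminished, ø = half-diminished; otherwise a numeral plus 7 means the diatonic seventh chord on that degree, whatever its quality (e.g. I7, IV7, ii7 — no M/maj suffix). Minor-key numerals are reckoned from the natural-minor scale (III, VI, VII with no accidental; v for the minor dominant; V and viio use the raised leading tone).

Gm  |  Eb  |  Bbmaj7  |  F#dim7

i - VI - III7 - viio7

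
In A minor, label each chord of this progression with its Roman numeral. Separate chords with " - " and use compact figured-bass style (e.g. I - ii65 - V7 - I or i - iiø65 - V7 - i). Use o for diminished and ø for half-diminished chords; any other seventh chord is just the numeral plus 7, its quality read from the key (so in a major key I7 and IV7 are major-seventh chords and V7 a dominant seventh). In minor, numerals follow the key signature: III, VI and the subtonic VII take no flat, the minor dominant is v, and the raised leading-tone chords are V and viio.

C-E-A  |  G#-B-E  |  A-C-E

C-E-A: root A is the tonic; minor triad there is i6.
G#-B-E has root E, degree 5 in A minor, so V6.
A-C-E: minor triad on A = scale degree 1 → i.

i6 - V6 - i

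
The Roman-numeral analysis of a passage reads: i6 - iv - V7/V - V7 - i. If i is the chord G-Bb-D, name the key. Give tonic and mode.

G minor

The chord Gm is a minor triad rooted on G; its label is i.
If G is scale degree 1 and the mode makes that degree carry a minor triad, the tonic is G and the mode is minor.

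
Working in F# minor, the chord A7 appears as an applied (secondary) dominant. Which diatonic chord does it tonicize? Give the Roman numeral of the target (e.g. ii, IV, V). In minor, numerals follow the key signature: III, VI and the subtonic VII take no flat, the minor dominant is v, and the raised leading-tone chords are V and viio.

VI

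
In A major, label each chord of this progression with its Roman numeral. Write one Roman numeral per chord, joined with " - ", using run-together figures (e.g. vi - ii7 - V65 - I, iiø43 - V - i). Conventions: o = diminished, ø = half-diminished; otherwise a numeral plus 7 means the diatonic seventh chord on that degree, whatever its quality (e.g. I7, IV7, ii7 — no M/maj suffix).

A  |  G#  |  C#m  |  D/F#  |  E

A has root A, degree 1 in A major, so I.
G#: a major triad on G#, the applied dominant of iii → V/iii.
C#m has root C#, degree 3 in A major, so iii.
D/F#: root D is the subdominant; major triad there is IV6.
E: major triad on E = scale degree 5 → V.

I - V/iii - iii - IV6 - V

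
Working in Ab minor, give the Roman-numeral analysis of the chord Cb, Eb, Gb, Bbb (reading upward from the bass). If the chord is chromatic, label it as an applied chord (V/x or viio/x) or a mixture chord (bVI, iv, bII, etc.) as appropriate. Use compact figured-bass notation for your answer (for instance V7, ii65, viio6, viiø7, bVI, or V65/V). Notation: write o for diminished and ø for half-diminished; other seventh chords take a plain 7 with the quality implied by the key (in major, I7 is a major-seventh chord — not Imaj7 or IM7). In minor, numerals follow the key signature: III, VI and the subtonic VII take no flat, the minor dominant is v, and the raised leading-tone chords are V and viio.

The pitches Cb-Eb-Gb-Bbb form a dominant seventh chord rooted on Cb.
Cb is not a diatonic chord root with this quality in Ab minor, but it lies a perfect fifth above Fb (VI), so the chord functions as an applied dominant of VI.

V7/VI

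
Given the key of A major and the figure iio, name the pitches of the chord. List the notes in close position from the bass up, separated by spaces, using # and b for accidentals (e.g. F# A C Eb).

iio is the diminished supertonic triad, borrowed from the parallel minor. In A major that root is B.
So the chord is B-D-F, a diminished triad.

B D F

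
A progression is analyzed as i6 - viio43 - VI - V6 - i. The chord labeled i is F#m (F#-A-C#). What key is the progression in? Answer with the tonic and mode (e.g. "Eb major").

i is given as F#-A-C# — a minor triad with root F#.
If F# is scale degree 1 and the mode makes that degree carry a minor triad, the tonic is F# and the mode is minor.

F# minor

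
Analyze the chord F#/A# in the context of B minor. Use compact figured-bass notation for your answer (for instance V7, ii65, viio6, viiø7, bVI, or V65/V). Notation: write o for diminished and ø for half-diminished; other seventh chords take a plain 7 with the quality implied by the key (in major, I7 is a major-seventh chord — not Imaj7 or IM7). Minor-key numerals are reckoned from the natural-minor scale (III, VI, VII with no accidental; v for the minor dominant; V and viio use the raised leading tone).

V6

Stacked in thirds the chord is F#-A#-C#: a major triad on F#.
In B minor, F# is the dominant; the diatonic major triad there is V.
With A# in the bass the chord is in first inversion, so the figured bass is 6.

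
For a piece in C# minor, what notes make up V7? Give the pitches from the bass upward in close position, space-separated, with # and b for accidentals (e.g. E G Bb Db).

G# B# D# F#

In C# minor, the fifth degree is G#. The dominant is major (leading tone raised), so V is a dominant seventh chord.
That chord is spelled G#-B#-D#-F#.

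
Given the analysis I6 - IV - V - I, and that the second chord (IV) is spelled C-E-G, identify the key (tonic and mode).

G major

IV is given as C-E-G — a major triad with root C.
Counting down 3 scale steps from C places the tonic on G; a major triad on degree 4 is diatonic only in major.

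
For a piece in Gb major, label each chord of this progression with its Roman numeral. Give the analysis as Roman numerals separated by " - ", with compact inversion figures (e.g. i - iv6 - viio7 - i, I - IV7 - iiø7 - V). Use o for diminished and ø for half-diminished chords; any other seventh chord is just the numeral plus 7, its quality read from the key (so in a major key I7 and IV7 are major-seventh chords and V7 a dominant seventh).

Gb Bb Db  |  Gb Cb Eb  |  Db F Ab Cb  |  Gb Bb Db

I - IV64 - V7 - I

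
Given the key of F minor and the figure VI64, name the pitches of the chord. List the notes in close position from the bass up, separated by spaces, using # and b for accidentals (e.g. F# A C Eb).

In F minor, the sixth degree is Db, and the diatonic chord built there is a major triad.
Stacking thirds from Db gives Db-F-Ab.
The figured bass 64 indicates second inversion, placing the fifth (Ab) in the bass: Ab-Db-F.

Ab Db F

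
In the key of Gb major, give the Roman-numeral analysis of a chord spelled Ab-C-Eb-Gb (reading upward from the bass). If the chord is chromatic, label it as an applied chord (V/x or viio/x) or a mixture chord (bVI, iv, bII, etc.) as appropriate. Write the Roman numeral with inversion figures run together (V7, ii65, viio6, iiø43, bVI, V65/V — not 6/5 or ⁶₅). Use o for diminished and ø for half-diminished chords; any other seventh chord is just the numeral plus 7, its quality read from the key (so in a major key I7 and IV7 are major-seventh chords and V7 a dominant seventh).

Stacked in thirds the chord is Ab-C-Eb-Gb: a dominant seventh chord on Ab.
Ab is not a diatonic chord root with this quality in Gb major, but it lies a perfect fifth above Db (V), so the chord functions as an applied dominant of V.

V7/V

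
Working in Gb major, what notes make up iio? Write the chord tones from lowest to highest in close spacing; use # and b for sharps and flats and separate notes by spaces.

iio is the diminished supertonic triad, borrowed from the parallel minor. In Gb major that root is Ab.
So the chord is Ab-Cb-Ebb, a diminished triad.

Ab Cb Ebb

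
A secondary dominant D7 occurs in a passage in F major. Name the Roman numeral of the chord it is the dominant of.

ii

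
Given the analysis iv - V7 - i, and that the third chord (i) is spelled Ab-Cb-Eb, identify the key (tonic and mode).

i is given as Ab-Cb-Eb — a minor triad with root Ab.
If Ab is scale degree 1 and the mode makes that degree carry a minor triad, the tonic is Ab and the mode is minor.

Ab minor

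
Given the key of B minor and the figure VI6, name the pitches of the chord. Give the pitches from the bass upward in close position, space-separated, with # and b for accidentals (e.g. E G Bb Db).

In B minor, the submediant is G, and the diatonic chord built there is a major triad.
Stacking thirds from G gives G-B-D.
The figured bass 6 indicates first inversion, placing the third (B) in the bass: B-D-G.

B D G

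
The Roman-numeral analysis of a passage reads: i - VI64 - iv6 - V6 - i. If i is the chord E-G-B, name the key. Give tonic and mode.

E minor

The anchor chord is a minor triad on E, labeled i.
If E is scale degree 1 and the mode makes that degree carry a minor triad, the tonic is E and the mode is minor.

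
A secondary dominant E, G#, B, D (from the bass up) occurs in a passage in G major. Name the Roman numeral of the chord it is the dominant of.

The chord is a dominant seventh chord on E.
A dominant resolves down a perfect fifth: E → A. In G major, A is scale degree 2, i.e. ii.

ii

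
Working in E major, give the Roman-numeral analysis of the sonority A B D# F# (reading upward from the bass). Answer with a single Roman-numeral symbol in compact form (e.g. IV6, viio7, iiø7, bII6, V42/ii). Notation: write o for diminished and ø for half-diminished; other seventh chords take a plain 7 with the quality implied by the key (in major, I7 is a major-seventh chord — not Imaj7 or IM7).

V42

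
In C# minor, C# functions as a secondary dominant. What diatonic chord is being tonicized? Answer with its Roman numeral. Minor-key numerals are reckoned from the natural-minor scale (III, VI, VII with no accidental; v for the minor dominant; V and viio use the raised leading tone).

iv

The chord is a major triad on C#.
A dominant resolves down a perfect fifth: C# → F#. In C# minor, F# is scale degree 4, i.e. iv.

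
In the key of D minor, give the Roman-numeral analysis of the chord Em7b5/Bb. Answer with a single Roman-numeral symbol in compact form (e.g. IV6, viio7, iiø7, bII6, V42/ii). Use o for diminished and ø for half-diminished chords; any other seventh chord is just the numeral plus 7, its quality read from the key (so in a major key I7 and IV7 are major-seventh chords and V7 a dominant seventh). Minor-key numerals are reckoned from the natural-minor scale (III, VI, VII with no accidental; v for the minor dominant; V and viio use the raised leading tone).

iiø43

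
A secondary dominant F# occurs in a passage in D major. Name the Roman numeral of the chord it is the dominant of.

vi

The chord is a major triad on F#.
A dominant resolves down a perfect fifth: F# → B. In D major, B is scale degree 6, i.e. vi.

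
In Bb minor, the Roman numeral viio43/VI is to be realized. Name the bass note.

Cb

The applied chord viio43/VI is rooted on F: F-Ab-Cb-Ebb.
The figure 43 means second inversion — the fifth is in the bass.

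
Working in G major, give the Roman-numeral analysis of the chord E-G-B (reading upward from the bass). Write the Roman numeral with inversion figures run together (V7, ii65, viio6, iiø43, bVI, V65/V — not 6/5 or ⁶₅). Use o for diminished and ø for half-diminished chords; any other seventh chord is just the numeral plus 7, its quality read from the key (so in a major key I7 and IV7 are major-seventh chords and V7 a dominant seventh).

vi

The pitches E-G-B form a minor triad rooted on E.
E is scale degree 6 in G major, and a minor triad on that degree is written vi.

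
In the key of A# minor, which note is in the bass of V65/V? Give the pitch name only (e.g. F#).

The applied chord V65/V is rooted on B#: B#-D##-F##-A#.
The figure 65 means first inversion — the third is in the bass.

D##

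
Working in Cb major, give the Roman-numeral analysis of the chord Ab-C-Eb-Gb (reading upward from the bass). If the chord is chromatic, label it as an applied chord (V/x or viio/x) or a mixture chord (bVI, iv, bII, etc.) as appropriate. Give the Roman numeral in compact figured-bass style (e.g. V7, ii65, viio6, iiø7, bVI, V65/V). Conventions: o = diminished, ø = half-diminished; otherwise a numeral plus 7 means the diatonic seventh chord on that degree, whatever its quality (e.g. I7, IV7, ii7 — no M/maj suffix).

V7/ii

Stacked in thirds the chord is Ab-C-Eb-Gb: a dominant seventh chord on Ab.
Ab is not a diatonic chord root with this quality in Cb major, but it lies a perfect fifth above Db (ii), so the chord functions as an applied dominant of ii.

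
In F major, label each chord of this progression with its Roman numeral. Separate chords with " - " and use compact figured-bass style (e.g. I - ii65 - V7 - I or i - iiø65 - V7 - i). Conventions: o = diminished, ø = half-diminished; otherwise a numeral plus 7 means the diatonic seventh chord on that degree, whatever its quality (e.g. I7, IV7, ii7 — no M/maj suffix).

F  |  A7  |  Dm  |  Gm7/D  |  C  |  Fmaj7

I - V7/vi - vi - ii43 - V - I7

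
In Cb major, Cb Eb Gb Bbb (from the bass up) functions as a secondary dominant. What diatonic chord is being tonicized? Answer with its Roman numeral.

IV

The chord is a dominant seventh chord on Cb.
A dominant resolves down a perfect fifth: Cb → Fb. In Cb major, Fb is scale degree 4, i.e. IV.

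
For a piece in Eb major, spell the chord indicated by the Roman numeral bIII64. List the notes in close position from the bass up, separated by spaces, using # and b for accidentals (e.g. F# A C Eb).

Db Gb Bb

bIII64 is a major triad on the lowered third degree, borrowed from the parallel minor. In Eb major that root is Gb.
So the chord is Gb-Bb-Db.
With the 64 figure the chord is in second inversion; from the bass Db upward in close position it reads Db-Gb-Bb.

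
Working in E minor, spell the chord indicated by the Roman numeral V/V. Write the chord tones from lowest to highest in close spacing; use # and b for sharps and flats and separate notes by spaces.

F# A# C#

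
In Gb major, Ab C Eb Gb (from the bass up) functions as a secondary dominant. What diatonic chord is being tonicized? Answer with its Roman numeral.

V

The chord is a dominant seventh chord on Ab.
A dominant resolves down a perfect fifth: Ab → Db. In Gb major, Db is scale degree 5, i.e. V.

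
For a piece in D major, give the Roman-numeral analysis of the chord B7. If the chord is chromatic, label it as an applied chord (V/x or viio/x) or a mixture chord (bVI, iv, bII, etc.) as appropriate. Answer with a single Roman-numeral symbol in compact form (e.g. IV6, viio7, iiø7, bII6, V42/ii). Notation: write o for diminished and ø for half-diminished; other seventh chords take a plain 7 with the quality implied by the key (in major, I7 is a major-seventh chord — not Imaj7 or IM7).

V7/ii

Stacked in thirds the chord is B-D#-F#-A: a dominant seventh chord on B.
B is not a diatonic chord root with this quality in D major, but it lies a perfect fifth above E (ii), so the chord functions as an applied dominant of ii.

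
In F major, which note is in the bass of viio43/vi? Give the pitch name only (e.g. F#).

G

The applied chord viio43/vi is rooted on C#: C#-E-G-Bb.
The figure 43 means second inversion — the fifth is in the bass.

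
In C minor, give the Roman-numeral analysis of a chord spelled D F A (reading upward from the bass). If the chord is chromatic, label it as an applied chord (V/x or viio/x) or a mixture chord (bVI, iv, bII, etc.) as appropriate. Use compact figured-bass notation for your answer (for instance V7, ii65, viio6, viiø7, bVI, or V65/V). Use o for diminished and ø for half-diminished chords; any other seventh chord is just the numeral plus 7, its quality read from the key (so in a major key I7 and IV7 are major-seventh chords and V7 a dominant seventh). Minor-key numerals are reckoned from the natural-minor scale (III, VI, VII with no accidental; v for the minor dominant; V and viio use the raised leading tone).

ii

Stacked in thirds the chord is D-F-A: a minor triad on D.
D is the second degree of C minor. This is the minor supertonic, borrowed from the parallel major (the Dorian ii).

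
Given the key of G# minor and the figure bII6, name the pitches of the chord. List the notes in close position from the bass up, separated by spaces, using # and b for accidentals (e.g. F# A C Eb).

bII6 is the Neapolitan sixth — a major triad on the lowered second degree, here in its customary first inversion. In G# minor that root is A.
So the chord is A-C#-E.
With the 6 figure the chord is in first inversion; from the bass C# upward in close position it reads C#-E-A.

C# E A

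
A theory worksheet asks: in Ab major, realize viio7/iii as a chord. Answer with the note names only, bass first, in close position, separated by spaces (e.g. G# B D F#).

B D F Ab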